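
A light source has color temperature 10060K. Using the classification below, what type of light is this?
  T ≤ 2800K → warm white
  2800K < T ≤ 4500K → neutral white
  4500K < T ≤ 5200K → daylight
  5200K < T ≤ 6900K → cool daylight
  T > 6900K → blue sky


Temperature: 10060K
10060K > 6900K → blue sky
Classification: blue sky


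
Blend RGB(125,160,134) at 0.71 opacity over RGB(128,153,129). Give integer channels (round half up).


C = α×F + (1-α)×B, with 1-α = 0.29
R: 0.71×125 + 0.29×128 = 88.75 + 37.12 = 125.87 → 126
G: 0.71×160 + 0.29×153 = 113.60 + 44.37 = 157.97 → 158
B: 0.71×134 + 0.29×129 = 95.14 + 37.41 = 132.55 → 133
= RGB(126, 158, 133)


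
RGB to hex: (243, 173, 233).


R = 243 → F3 (hex)
G = 173 → AD (hex)
B = 233 → E9 (hex)
Hex = #F3ADE9


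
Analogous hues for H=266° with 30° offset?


Base hue: 266°
Left analog: (266 - 30) mod 360 = 236°
Right analog: (266 + 30) mod 360 = 296°
Analogous hues = 236° and 296°


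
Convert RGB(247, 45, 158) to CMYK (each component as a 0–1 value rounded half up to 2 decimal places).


R'=247/255≈0.9686, G'=45/255≈0.1765, B'=158/255≈0.6196
K = 1 - max(R',G',B') = 1 - 247/255 = 8/255 = 0.03137… → 0.03
(1-R'-K)/(1-K) simplifies to (max-R)/max with max = 247:
C = (247-247)/247 = 0/247 = 0 → 0.00
M = (247-45)/247 = 202/247 = 0.81781… → 0.82
Y = (247-158)/247 = 89/247 = 0.36032… → 0.36
= CMYK(0.00, 0.82, 0.36, 0.03)


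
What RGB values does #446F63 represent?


44 → 68 (R)
6F → 111 (G)
63 → 99 (B)
= RGB(68, 111, 99)


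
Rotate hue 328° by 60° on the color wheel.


New hue = (H + rotation) mod 360
New hue = (328 + 60) mod 360
= 388 mod 360
= 28°


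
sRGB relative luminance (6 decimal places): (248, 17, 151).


Linearize each channel (sRGB transfer function): c = v/255; c_lin = c/12.92 if c ≤ 0.04045, else ((c+0.055)/1.055)^2.4
  R: 248/255 ≈ 0.972549 > 0.04045 → ((0.972549+0.055)/1.055)^2.4 ≈ 0.938686
  G: 17/255 ≈ 0.066667 > 0.04045 → ((0.066667+0.055)/1.055)^2.4 ≈ 0.005605
  B: 151/255 ≈ 0.592157 > 0.04045 → ((0.592157+0.055)/1.055)^2.4 ≈ 0.309469
R_lin = 0.938686, G_lin = 0.005605, B_lin = 0.309469
L = 0.2126×R + 0.7152×G + 0.0722×B
L = 0.2126×0.938686 + 0.7152×0.005605 + 0.0722×0.309469
L ≈ 0.225917


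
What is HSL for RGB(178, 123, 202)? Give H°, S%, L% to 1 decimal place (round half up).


Normalize: R'=178/255≈0.6980, G'=123/255≈0.4824, B'=202/255≈0.7922
Max=202/255, Min=123/255, Δ=Max-Min=79/255
L = (Max+Min)/2 = (202+123)/510 = 325/510 = 0.63725… → L = 63.7%
L > 0.5 → S = Δ/(2-Max-Min) = 79/(510-202-123) = 79/185 = 0.42702… → S = 42.7%
(the 1/255 factors cancel in S and H, so raw channel differences can be used)
Max is B' → H = 60 × ((R-G)/Δ + 4) = 60 × ((178-123)/79 + 4)
  55/79 + 4 = 0.6962… + 4 = 4.6962…
  H = 60 × 4.6962… = 281.772…° → H = 281.8°
= HSL(281.8°, 42.7%, 63.7%)


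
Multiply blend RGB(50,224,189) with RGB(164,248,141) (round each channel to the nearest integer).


Multiply: C = A×B/255, rounded to nearest integer
R: 50×164/255 = 8200/255 ≈ 32.157 → 32
G: 224×248/255 = 55552/255 ≈ 217.851 → 218
B: 189×141/255 = 26649/255 ≈ 104.506 → 105
= RGB(32, 218, 105)


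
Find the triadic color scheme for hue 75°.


Triadic: equally spaced at 120° intervals
H1 = 75°
H2 = (75 + 120) mod 360 = 195°
H3 = (75 + 240) mod 360 = 315°
Triadic = 75°, 195°, 315°


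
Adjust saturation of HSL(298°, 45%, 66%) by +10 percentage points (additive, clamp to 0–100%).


Original S = 45%
Adjustment = +10 percentage points
New S = 45 + (10) = 55
Clamp to [0, 100] → 55
= HSL(298°, 55%, 66%)


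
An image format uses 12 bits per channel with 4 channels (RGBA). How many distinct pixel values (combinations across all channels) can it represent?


Total bits = 12 bits/channel × 4 channels = 48 bits
Distinct pixel values = 2^48
= 281,474,976,710,656 pixel values


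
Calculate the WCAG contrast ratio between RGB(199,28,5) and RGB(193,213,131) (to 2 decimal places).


Linearize each sRGB channel c=v/255: c/12.92 if c ≤ 0.04045 else ((c+0.055)/1.055)^2.4
L = 0.2126×R_lin + 0.7152×G_lin + 0.0722×B_lin
Color 1 (199,28,5):
  R=199: 199/255≈0.7804 > 0.04045 → ((0.7804+0.055)/1.055)^2.4 ≈ 0.57112
  G=28: 28/255≈0.1098 > 0.04045 → ((0.1098+0.055)/1.055)^2.4 ≈ 0.01161
  B=5: 5/255≈0.0196 ≤ 0.04045 → 0.0196/12.92 ≈ 0.00152
  L1 = 0.2126×0.57112 + 0.7152×0.01161 + 0.0722×0.00152 ≈ 0.12984
Color 2 (193,213,131):
  R=193: 193/255≈0.7569 > 0.04045 → ((0.7569+0.055)/1.055)^2.4 ≈ 0.53328
  G=213: 213/255≈0.8353 > 0.04045 → ((0.8353+0.055)/1.055)^2.4 ≈ 0.66539
  B=131: 131/255≈0.5137 > 0.04045 → ((0.5137+0.055)/1.055)^2.4 ≈ 0.22697
  L2 = 0.2126×0.53328 + 0.7152×0.66539 + 0.0722×0.22697 ≈ 0.60565
Lighter = 0.60565, Darker = 0.12984
Ratio = (L_lighter + 0.05) / (L_darker + 0.05)
Ratio = (0.60565 + 0.05) / (0.12984 + 0.05) = 0.65565 / 0.17984 ≈ 3.6458
Ratio ≈ 3.65:1


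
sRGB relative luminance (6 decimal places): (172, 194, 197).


Linearize each channel (sRGB transfer function): c = v/255; c_lin = c/12.92 if c ≤ 0.04045, else ((c+0.055)/1.055)^2.4
  R: 172/255 ≈ 0.674510 > 0.04045 → ((0.674510+0.055)/1.055)^2.4 ≈ 0.412543
  G: 194/255 ≈ 0.760784 > 0.04045 → ((0.760784+0.055)/1.055)^2.4 ≈ 0.539479
  B: 197/255 ≈ 0.772549 > 0.04045 → ((0.772549+0.055)/1.055)^2.4 ≈ 0.558340
R_lin = 0.412543, G_lin = 0.539479, B_lin = 0.558340
L = 0.2126×R + 0.7152×G + 0.0722×B
L = 0.2126×0.412543 + 0.7152×0.539479 + 0.0722×0.558340
L ≈ 0.513854


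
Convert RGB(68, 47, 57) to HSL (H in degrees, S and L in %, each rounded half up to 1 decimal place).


Normalize: R'=68/255≈0.2667, G'=47/255≈0.1843, B'=57/255≈0.2235
Max=68/255, Min=47/255, Δ=Max-Min=21/255
L = (Max+Min)/2 = (68+47)/510 = 115/510 = 0.22549… → L = 22.5%
L ≤ 0.5 → S = Δ/(Max+Min) = 21/(68+47) = 21/115 = 0.18260… → S = 18.3%
(the 1/255 factors cancel in S and H, so raw channel differences can be used)
Max is R' → H = 60 × (((G-B)/Δ) mod 6) = 60 × (((47-57)/21) mod 6)
  (-10)/21 = -0.4761…; negative, so add 6 → 5.5238…
  H = 60 × 5.5238… = 331.428…° → H = 331.4°
= HSL(331.4°, 18.3%, 22.5%)


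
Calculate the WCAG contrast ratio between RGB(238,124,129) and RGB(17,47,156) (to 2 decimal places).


Linearize each sRGB channel c=v/255: c/12.92 if c ≤ 0.04045 else ((c+0.055)/1.055)^2.4
L = 0.2126×R_lin + 0.7152×G_lin + 0.0722×B_lin
Color 1 (238,124,129):
  R=238: 238/255≈0.9333 > 0.04045 → ((0.9333+0.055)/1.055)^2.4 ≈ 0.85499
  G=124: 124/255≈0.4863 > 0.04045 → ((0.4863+0.055)/1.055)^2.4 ≈ 0.20156
  B=129: 129/255≈0.5059 > 0.04045 → ((0.5059+0.055)/1.055)^2.4 ≈ 0.21953
  L1 = 0.2126×0.85499 + 0.7152×0.20156 + 0.0722×0.21953 ≈ 0.34177
Color 2 (17,47,156):
  R=17: 17/255≈0.0667 > 0.04045 → ((0.0667+0.055)/1.055)^2.4 ≈ 0.00561
  G=47: 47/255≈0.1843 > 0.04045 → ((0.1843+0.055)/1.055)^2.4 ≈ 0.02843
  B=156: 156/255≈0.6118 > 0.04045 → ((0.6118+0.055)/1.055)^2.4 ≈ 0.33245
  L2 = 0.2126×0.00561 + 0.7152×0.02843 + 0.0722×0.33245 ≈ 0.04553
Lighter = 0.34177, Darker = 0.04553
Ratio = (L_lighter + 0.05) / (L_darker + 0.05)
Ratio = (0.34177 + 0.05) / (0.04553 + 0.05) = 0.39177 / 0.09553 ≈ 4.1013
Ratio ≈ 4.10:1


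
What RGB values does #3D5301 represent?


3D → 61 (R)
53 → 83 (G)
01 → 1 (B)
= RGB(61, 83, 1)


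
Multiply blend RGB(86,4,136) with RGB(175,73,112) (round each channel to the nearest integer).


Multiply: C = A×B/255, rounded to nearest integer
R: 86×175/255 = 15050/255 ≈ 59.020 → 59
G: 4×73/255 = 292/255 ≈ 1.145 → 1
B: 136×112/255 = 15232/255 ≈ 59.733 → 60
= RGB(59, 1, 60)


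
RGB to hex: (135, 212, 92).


R = 135 → 87 (hex)
G = 212 → D4 (hex)
B = 92 → 5C (hex)
Hex = #87D45C


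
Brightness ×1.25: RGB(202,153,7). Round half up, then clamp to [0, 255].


Multiply each channel by 1.25, round half up, clamp to [0, 255]
R: 202×1.25 = 252.5 → round → 253
G: 153×1.25 = 191.25 → round → 191
B: 7×1.25 = 8.75 → round → 9
= RGB(253, 191, 9)


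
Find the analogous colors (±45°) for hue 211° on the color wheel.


Base hue: 211°
Left analog: (211 - 45) mod 360 = 166°
Right analog: (211 + 45) mod 360 = 256°
Analogous hues = 166° and 256°


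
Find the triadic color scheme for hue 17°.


Triadic: equally spaced at 120° intervals
H1 = 17°
H2 = (17 + 120) mod 360 = 137°
H3 = (17 + 240) mod 360 = 257°
Triadic = 17°, 137°, 257°


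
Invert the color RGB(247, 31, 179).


Invert: (255-R, 255-G, 255-B)
R: 255-247 = 8
G: 255-31 = 224
B: 255-179 = 76
= RGB(8, 224, 76)


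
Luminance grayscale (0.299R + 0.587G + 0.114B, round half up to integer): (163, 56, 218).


Gray = 0.299×R + 0.587×G + 0.114×B
Gray = 0.299×163 + 0.587×56 + 0.114×218
Gray = 48.737 + 32.872 + 24.852
Gray = 106.461 → round half up → 106
Gray = 106


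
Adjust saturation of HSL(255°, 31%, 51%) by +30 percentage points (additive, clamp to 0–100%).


Original S = 31%
Adjustment = +30 percentage points
New S = 31 + (30) = 61
Clamp to [0, 100] → 61
= HSL(255°, 61%, 51%)


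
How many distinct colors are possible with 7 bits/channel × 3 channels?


Total bits = 7 bits/channel × 3 channels = 21 bits
Distinct colors = 2^21
= 2,097,152 colors


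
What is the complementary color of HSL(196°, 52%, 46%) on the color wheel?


Complement = opposite side of color wheel = hue + 180°
H' = (196 + 180) mod 360 = 16°
S and L unchanged.
= HSL(16°, 52%, 46%)


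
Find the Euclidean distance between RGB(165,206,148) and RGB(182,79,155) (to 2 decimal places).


d = √[(R₁-R₂)² + (G₁-G₂)² + (B₁-B₂)²]
d = √[(165-182)² + (206-79)² + (148-155)²]
d = √[289 + 16129 + 49]
d = √16467
d ≈ 128.32


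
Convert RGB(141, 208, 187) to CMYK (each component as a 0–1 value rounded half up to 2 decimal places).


R'=141/255≈0.5529, G'=208/255≈0.8157, B'=187/255≈0.7333
K = 1 - max(R',G',B') = 1 - 208/255 = 47/255 = 0.18431… → 0.18
(1-R'-K)/(1-K) simplifies to (max-R)/max with max = 208:
C = (208-141)/208 = 67/208 = 0.32211… → 0.32
M = (208-208)/208 = 0/208 = 0 → 0.00
Y = (208-187)/208 = 21/208 = 0.10096… → 0.10
= CMYK(0.32, 0.00, 0.10, 0.18)


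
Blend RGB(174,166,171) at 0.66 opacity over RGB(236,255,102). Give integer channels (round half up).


C = α×F + (1-α)×B, with 1-α = 0.34
R: 0.66×174 + 0.34×236 = 114.84 + 80.24 = 195.08 → 195
G: 0.66×166 + 0.34×255 = 109.56 + 86.70 = 196.26 → 196
B: 0.66×171 + 0.34×102 = 112.86 + 34.68 = 147.54 → 148
= RGB(195, 196, 148)


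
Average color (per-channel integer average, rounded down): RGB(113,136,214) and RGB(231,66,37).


Midpoint: each channel = ⌊(C₁+C₂)/2⌋
R: ⌊(113+231)/2⌋ = 172
G: ⌊(136+66)/2⌋ = 101
B: ⌊(214+37)/2⌋ = 125
= RGB(172, 101, 125)


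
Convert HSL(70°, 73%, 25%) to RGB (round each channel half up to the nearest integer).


H=70°, S=0.73, L=0.25
C = (1-|2L-1|)×S = (1-|-0.50|)×0.73 = 0.365
H' = H/60 = 70/60 ≈ 1.1667; X = C×(1-|H' mod 2 - 1|) ≈ 0.3042
m = L - C/2 = 0.25 - 0.1825 = 0.0675
Sector ⌊H'⌋ = 1 → (R',G',B') = (≈0.3042, 0.365, 0.0)
RGB = ((R'+m)×255, (G'+m)×255, (B'+m)×255) = (94.775, 110.2875, 17.2125)
Round half up → RGB(95, 110, 17)


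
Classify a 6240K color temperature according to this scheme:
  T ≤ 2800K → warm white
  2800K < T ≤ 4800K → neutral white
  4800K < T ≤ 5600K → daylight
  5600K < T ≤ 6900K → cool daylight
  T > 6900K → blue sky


Temperature: 6240K
5600K < 6240K ≤ 6900K → cool daylight
Classification: cool daylight


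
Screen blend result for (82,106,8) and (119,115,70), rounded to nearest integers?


Screen: C = 255 - (255-A)×(255-B)/255, rounded to nearest integer
R: 255 - (255-82)×(255-119)/255 = 255 - 23528/255 ≈ 255 - 92.267 = 162.733 → 163
G: 255 - (255-106)×(255-115)/255 = 255 - 20860/255 ≈ 255 - 81.804 = 173.196 → 173
B: 255 - (255-8)×(255-70)/255 = 255 - 45695/255 ≈ 255 - 179.196 = 75.804 → 76
= RGB(163, 173, 76)


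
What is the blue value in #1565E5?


Color: #1565E5
R = 15 = 21
G = 65 = 101
B = E5 = 229
Blue = 229


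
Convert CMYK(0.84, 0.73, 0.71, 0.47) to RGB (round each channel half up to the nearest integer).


R = 255 × (1-C) × (1-K) = 255 × 0.16 × 0.53 = 21.624 → 22
G = 255 × (1-M) × (1-K) = 255 × 0.27 × 0.53 = 36.4905 → 36
B = 255 × (1-Y) × (1-K) = 255 × 0.29 × 0.53 = 39.1935 → 39
= RGB(22, 36, 39)


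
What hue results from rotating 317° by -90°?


New hue = (H + rotation) mod 360
New hue = (317 -90) mod 360
= 227 mod 360
= 227°


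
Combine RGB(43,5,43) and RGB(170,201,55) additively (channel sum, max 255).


Additive: each channel = min(255, C₁+C₂)
R: 43+170 = 213 → 213
G: 5+201 = 206 → 206
B: 43+55 = 98 → 98
= RGB(213, 206, 98)


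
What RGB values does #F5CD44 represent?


F5 → 245 (R)
CD → 205 (G)
44 → 68 (B)
= RGB(245, 205, 68)


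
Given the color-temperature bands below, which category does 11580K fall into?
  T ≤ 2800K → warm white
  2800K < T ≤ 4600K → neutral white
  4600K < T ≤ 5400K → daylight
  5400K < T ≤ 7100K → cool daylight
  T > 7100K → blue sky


Temperature: 11580K
11580K > 7100K → blue sky
Classification: blue sky


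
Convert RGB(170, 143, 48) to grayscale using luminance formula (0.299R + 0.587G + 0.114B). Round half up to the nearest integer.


Gray = 0.299×R + 0.587×G + 0.114×B
Gray = 0.299×170 + 0.587×143 + 0.114×48
Gray = 50.830 + 83.941 + 5.472
Gray = 140.243 → round half up → 140
Gray = 140


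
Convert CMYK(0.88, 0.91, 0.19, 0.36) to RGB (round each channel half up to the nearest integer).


R = 255 × (1-C) × (1-K) = 255 × 0.12 × 0.64 = 19.584 → 20
G = 255 × (1-M) × (1-K) = 255 × 0.09 × 0.64 = 14.688 → 15
B = 255 × (1-Y) × (1-K) = 255 × 0.81 × 0.64 = 132.192 → 132
= RGB(20, 15, 132)


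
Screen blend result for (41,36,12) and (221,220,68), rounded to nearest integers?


Screen: C = 255 - (255-A)×(255-B)/255, rounded to nearest integer
R: 255 - (255-41)×(255-221)/255 = 255 - 7276/255 ≈ 255 - 28.533 = 226.467 → 226
G: 255 - (255-36)×(255-220)/255 = 255 - 7665/255 ≈ 255 - 30.059 = 224.941 → 225
B: 255 - (255-12)×(255-68)/255 = 255 - 45441/255 ≈ 255 - 178.200 = 76.800 → 77
= RGB(226, 225, 77)


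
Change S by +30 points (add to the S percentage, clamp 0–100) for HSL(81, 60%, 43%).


Original S = 60%
Adjustment = +30 percentage points
New S = 60 + (30) = 90
Clamp to [0, 100] → 90
= HSL(81°, 90%, 43%)


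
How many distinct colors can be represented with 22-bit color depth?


Colors = 2^bits = 2^22
= 4,194,304 colors


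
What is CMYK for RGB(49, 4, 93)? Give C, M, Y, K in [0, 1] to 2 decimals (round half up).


R'=49/255≈0.1922, G'=4/255≈0.0157, B'=93/255≈0.3647
K = 1 - max(R',G',B') = 1 - 93/255 = 162/255 = 0.63529… → 0.64
(1-R'-K)/(1-K) simplifies to (max-R)/max with max = 93:
C = (93-49)/93 = 44/93 = 0.47311… → 0.47
M = (93-4)/93 = 89/93 = 0.95698… → 0.96
Y = (93-93)/93 = 0/93 = 0 → 0.00
= CMYK(0.47, 0.96, 0.00, 0.64)


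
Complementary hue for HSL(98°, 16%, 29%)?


Complement = opposite side of color wheel = hue + 180°
H' = (98 + 180) mod 360 = 278°
S and L unchanged.
= HSL(278°, 16%, 29%)


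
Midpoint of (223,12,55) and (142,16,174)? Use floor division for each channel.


Midpoint: each channel = ⌊(C₁+C₂)/2⌋
R: ⌊(223+142)/2⌋ = 182
G: ⌊(12+16)/2⌋ = 14
B: ⌊(55+174)/2⌋ = 114
= RGB(182, 14, 114)


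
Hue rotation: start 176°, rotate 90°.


New hue = (H + rotation) mod 360
New hue = (176 + 90) mod 360
= 266 mod 360
= 266°


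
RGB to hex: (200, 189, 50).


R = 200 → C8 (hex)
G = 189 → BD (hex)
B = 50 → 32 (hex)
Hex = #C8BD32


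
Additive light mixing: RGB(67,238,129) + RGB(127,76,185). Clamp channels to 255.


Additive: each channel = min(255, C₁+C₂)
R: 67+127 = 194 → 194
G: 238+76 = 314 → 255
B: 129+185 = 314 → 255
= RGB(194, 255, 255)


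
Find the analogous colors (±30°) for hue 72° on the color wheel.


Base hue: 72°
Left analog: (72 - 30) mod 360 = 42°
Right analog: (72 + 30) mod 360 = 102°
Analogous hues = 42° and 102°


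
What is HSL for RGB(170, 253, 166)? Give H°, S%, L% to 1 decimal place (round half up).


Normalize: R'=170/255≈0.6667, G'=253/255≈0.9922, B'=166/255≈0.6510
Max=253/255, Min=166/255, Δ=Max-Min=87/255
L = (Max+Min)/2 = (253+166)/510 = 419/510 = 0.82156… → L = 82.2%
L > 0.5 → S = Δ/(2-Max-Min) = 87/(510-253-166) = 87/91 = 0.95604… → S = 95.6%
(the 1/255 factors cancel in S and H, so raw channel differences can be used)
Max is G' → H = 60 × ((B-R)/Δ + 2) = 60 × ((166-170)/87 + 2)
  -4/87 + 2 = -0.0459… + 2 = 1.9540…
  H = 60 × 1.9540… = 117.241…° → H = 117.2°
= HSL(117.2°, 95.6%, 82.2%)


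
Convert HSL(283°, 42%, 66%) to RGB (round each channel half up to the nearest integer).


H=283°, S=0.42, L=0.66
C = (1-|2L-1|)×S = (1-|0.32|)×0.42 = 0.2856
H' = H/60 = 283/60 ≈ 4.7167; X = C×(1-|H' mod 2 - 1|) = 0.20468
m = L - C/2 = 0.66 - 0.1428 = 0.5172
Sector ⌊H'⌋ = 4 → (R',G',B') = (0.20468, 0.0, 0.2856)
RGB = ((R'+m)×255, (G'+m)×255, (B'+m)×255) = (184.0794, 131.886, 204.714)
Round half up → RGB(184, 132, 205)


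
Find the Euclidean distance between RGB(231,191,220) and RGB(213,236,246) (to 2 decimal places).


d = √[(R₁-R₂)² + (G₁-G₂)² + (B₁-B₂)²]
d = √[(231-213)² + (191-236)² + (220-246)²]
d = √[324 + 2025 + 676]
d = √3025
d = 55.00


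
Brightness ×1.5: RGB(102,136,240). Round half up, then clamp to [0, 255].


Multiply each channel by 1.5, round half up, clamp to [0, 255]
R: 102×1.5 = 153
G: 136×1.5 = 204
B: 240×1.5 = 360 → clamp → 255
= RGB(153, 204, 255)


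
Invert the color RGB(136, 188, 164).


Invert: (255-R, 255-G, 255-B)
R: 255-136 = 119
G: 255-188 = 67
B: 255-164 = 91
= RGB(119, 67, 91)


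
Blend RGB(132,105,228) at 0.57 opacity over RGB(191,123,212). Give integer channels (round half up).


C = α×F + (1-α)×B, with 1-α = 0.43
R: 0.57×132 + 0.43×191 = 75.24 + 82.13 = 157.37 → 157
G: 0.57×105 + 0.43×123 = 59.85 + 52.89 = 112.74 → 113
B: 0.57×228 + 0.43×212 = 129.96 + 91.16 = 221.12 → 221
= RGB(157, 113, 221)


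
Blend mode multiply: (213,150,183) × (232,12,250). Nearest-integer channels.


Multiply: C = A×B/255, rounded to nearest integer
R: 213×232/255 = 49416/255 ≈ 193.788 → 194
G: 150×12/255 = 1800/255 ≈ 7.059 → 7
B: 183×250/255 = 45750/255 ≈ 179.412 → 179
= RGB(194, 7, 179)


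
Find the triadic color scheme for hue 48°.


Triadic: equally spaced at 120° intervals
H1 = 48°
H2 = (48 + 120) mod 360 = 168°
H3 = (48 + 240) mod 360 = 288°
Triadic = 48°, 168°, 288°


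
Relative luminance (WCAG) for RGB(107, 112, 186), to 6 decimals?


Linearize each channel (sRGB transfer function): c = v/255; c_lin = c/12.92 if c ≤ 0.04045, else ((c+0.055)/1.055)^2.4
  R: 107/255 ≈ 0.419608 > 0.04045 → ((0.419608+0.055)/1.055)^2.4 ≈ 0.147027
  G: 112/255 ≈ 0.439216 > 0.04045 → ((0.439216+0.055)/1.055)^2.4 ≈ 0.162029
  B: 186/255 ≈ 0.729412 > 0.04045 → ((0.729412+0.055)/1.055)^2.4 ≈ 0.491021
R_lin = 0.147027, G_lin = 0.162029, B_lin = 0.491021
L = 0.2126×R + 0.7152×G + 0.0722×B
L = 0.2126×0.147027 + 0.7152×0.162029 + 0.0722×0.491021
L ≈ 0.182593


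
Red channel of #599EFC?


Color: #599EFC
R = 59 = 89
G = 9E = 158
B = FC = 252
Red = 89


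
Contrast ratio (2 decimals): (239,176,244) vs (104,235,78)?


Linearize each sRGB channel c=v/255: c/12.92 if c ≤ 0.04045 else ((c+0.055)/1.055)^2.4
L = 0.2126×R_lin + 0.7152×G_lin + 0.0722×B_lin
Color 1 (239,176,244):
  R=239: 239/255≈0.9373 > 0.04045 → ((0.9373+0.055)/1.055)^2.4 ≈ 0.86316
  G=176: 176/255≈0.6902 > 0.04045 → ((0.6902+0.055)/1.055)^2.4 ≈ 0.43415
  B=244: 244/255≈0.9569 > 0.04045 → ((0.9569+0.055)/1.055)^2.4 ≈ 0.90466
  L1 = 0.2126×0.86316 + 0.7152×0.43415 + 0.0722×0.90466 ≈ 0.55933
Color 2 (104,235,78):
  R=104: 104/255≈0.4078 > 0.04045 → ((0.4078+0.055)/1.055)^2.4 ≈ 0.13843
  G=235: 235/255≈0.9216 > 0.04045 → ((0.9216+0.055)/1.055)^2.4 ≈ 0.83077
  B=78: 78/255≈0.3059 > 0.04045 → ((0.3059+0.055)/1.055)^2.4 ≈ 0.07619
  L2 = 0.2126×0.13843 + 0.7152×0.83077 + 0.0722×0.07619 ≈ 0.62910
Lighter = 0.62910, Darker = 0.55933
Ratio = (L_lighter + 0.05) / (L_darker + 0.05)
Ratio = (0.62910 + 0.05) / (0.55933 + 0.05) = 0.67910 / 0.60933 ≈ 1.1145
Ratio ≈ 1.11:1


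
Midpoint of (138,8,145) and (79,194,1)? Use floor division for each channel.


Midpoint: each channel = ⌊(C₁+C₂)/2⌋
R: ⌊(138+79)/2⌋ = 108
G: ⌊(8+194)/2⌋ = 101
B: ⌊(145+1)/2⌋ = 73
= RGB(108, 101, 73)


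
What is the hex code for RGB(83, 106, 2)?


R = 83 → 53 (hex)
G = 106 → 6A (hex)
B = 2 → 02 (hex)
Hex = #536A02


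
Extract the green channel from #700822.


Color: #700822
R = 70 = 112
G = 08 = 8
B = 22 = 34
Green = 8


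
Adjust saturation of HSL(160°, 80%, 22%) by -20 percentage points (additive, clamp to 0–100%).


Original S = 80%
Adjustment = -20 percentage points
New S = 80 + (-20) = 60
Clamp to [0, 100] → 60
= HSL(160°, 60%, 22%)


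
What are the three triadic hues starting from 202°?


Triadic: equally spaced at 120° intervals
H1 = 202°
H2 = (202 + 120) mod 360 = 322°
H3 = (202 + 240) mod 360 = 82°
Triadic = 202°, 322°, 82°


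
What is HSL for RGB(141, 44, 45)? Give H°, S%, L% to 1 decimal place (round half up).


Normalize: R'=141/255≈0.5529, G'=44/255≈0.1725, B'=45/255≈0.1765
Max=141/255, Min=44/255, Δ=Max-Min=97/255
L = (Max+Min)/2 = (141+44)/510 = 185/510 = 0.36274… → L = 36.3%
L ≤ 0.5 → S = Δ/(Max+Min) = 97/(141+44) = 97/185 = 0.52432… → S = 52.4%
(the 1/255 factors cancel in S and H, so raw channel differences can be used)
Max is R' → H = 60 × (((G-B)/Δ) mod 6) = 60 × (((44-45)/97) mod 6)
  (-1)/97 = -0.0103…; negative, so add 6 → 5.9896…
  H = 60 × 5.9896… = 359.381…° → H = 359.4°
= HSL(359.4°, 52.4%, 36.3%)


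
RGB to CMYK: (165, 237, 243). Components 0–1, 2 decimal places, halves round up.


R'=165/255≈0.6471, G'=237/255≈0.9294, B'=243/255≈0.9529
K = 1 - max(R',G',B') = 1 - 243/255 = 12/255 = 0.04705… → 0.05
(1-R'-K)/(1-K) simplifies to (max-R)/max with max = 243:
C = (243-165)/243 = 78/243 = 0.32098… → 0.32
M = (243-237)/243 = 6/243 = 0.02469… → 0.02
Y = (243-243)/243 = 0/243 = 0 → 0.00
= CMYK(0.32, 0.02, 0.00, 0.05)


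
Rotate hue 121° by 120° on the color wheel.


New hue = (H + rotation) mod 360
New hue = (121 + 120) mod 360
= 241 mod 360
= 241°


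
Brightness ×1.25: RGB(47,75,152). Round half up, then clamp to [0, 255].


Multiply each channel by 1.25, round half up, clamp to [0, 255]
R: 47×1.25 = 58.75 → round → 59
G: 75×1.25 = 93.75 → round → 94
B: 152×1.25 = 190
= RGB(59, 94, 190)


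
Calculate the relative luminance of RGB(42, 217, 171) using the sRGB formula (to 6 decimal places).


Linearize each channel (sRGB transfer function): c = v/255; c_lin = c/12.92 if c ≤ 0.04045, else ((c+0.055)/1.055)^2.4
  R: 42/255 ≈ 0.164706 > 0.04045 → ((0.164706+0.055)/1.055)^2.4 ≈ 0.023153
  G: 217/255 ≈ 0.850980 > 0.04045 → ((0.850980+0.055)/1.055)^2.4 ≈ 0.693872
  B: 171/255 ≈ 0.670588 > 0.04045 → ((0.670588+0.055)/1.055)^2.4 ≈ 0.407240
R_lin = 0.023153, G_lin = 0.693872, B_lin = 0.407240
L = 0.2126×R + 0.7152×G + 0.0722×B
L = 0.2126×0.023153 + 0.7152×0.693872 + 0.0722×0.407240
L ≈ 0.530582


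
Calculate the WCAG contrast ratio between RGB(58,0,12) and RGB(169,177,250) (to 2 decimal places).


Linearize each sRGB channel c=v/255: c/12.92 if c ≤ 0.04045 else ((c+0.055)/1.055)^2.4
L = 0.2126×R_lin + 0.7152×G_lin + 0.0722×B_lin
Color 1 (58,0,12):
  R=58: 58/255≈0.2275 > 0.04045 → ((0.2275+0.055)/1.055)^2.4 ≈ 0.04231
  G=0: 0/255≈0.0000 ≤ 0.04045 → 0.0000/12.92 ≈ 0.00000
  B=12: 12/255≈0.0471 > 0.04045 → ((0.0471+0.055)/1.055)^2.4 ≈ 0.00368
  L1 = 0.2126×0.04231 + 0.7152×0.00000 + 0.0722×0.00368 ≈ 0.00926
Color 2 (169,177,250):
  R=169: 169/255≈0.6627 > 0.04045 → ((0.6627+0.055)/1.055)^2.4 ≈ 0.39676
  G=177: 177/255≈0.6941 > 0.04045 → ((0.6941+0.055)/1.055)^2.4 ≈ 0.43966
  B=250: 250/255≈0.9804 > 0.04045 → ((0.9804+0.055)/1.055)^2.4 ≈ 0.95597
  L2 = 0.2126×0.39676 + 0.7152×0.43966 + 0.0722×0.95597 ≈ 0.46781
Lighter = 0.46781, Darker = 0.00926
Ratio = (L_lighter + 0.05) / (L_darker + 0.05)
Ratio = (0.46781 + 0.05) / (0.00926 + 0.05) = 0.51781 / 0.05926 ≈ 8.7379
Ratio ≈ 8.74:1


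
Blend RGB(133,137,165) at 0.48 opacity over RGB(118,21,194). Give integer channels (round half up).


C = α×F + (1-α)×B, with 1-α = 0.52
R: 0.48×133 + 0.52×118 = 63.84 + 61.36 = 125.20 → 125
G: 0.48×137 + 0.52×21 = 65.76 + 10.92 = 76.68 → 77
B: 0.48×165 + 0.52×194 = 79.20 + 100.88 = 180.08 → 180
= RGB(125, 77, 180)


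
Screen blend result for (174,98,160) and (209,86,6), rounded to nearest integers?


Screen: C = 255 - (255-A)×(255-B)/255, rounded to nearest integer
R: 255 - (255-174)×(255-209)/255 = 255 - 3726/255 ≈ 255 - 14.612 = 240.388 → 240
G: 255 - (255-98)×(255-86)/255 = 255 - 26533/255 ≈ 255 - 104.051 = 150.949 → 151
B: 255 - (255-160)×(255-6)/255 = 255 - 23655/255 ≈ 255 - 92.765 = 162.235 → 162
= RGB(240, 151, 162)


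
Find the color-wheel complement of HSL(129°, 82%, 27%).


Complement = opposite side of color wheel = hue + 180°
H' = (129 + 180) mod 360 = 309°
S and L unchanged.
= HSL(309°, 82%, 27%)


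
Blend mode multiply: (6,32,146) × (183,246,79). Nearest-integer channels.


Multiply: C = A×B/255, rounded to nearest integer
R: 6×183/255 = 1098/255 ≈ 4.306 → 4
G: 32×246/255 = 7872/255 ≈ 30.871 → 31
B: 146×79/255 = 11534/255 ≈ 45.231 → 45
= RGB(4, 31, 45)


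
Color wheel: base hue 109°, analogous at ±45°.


Base hue: 109°
Left analog: (109 - 45) mod 360 = 64°
Right analog: (109 + 45) mod 360 = 154°
Analogous hues = 64° and 154°


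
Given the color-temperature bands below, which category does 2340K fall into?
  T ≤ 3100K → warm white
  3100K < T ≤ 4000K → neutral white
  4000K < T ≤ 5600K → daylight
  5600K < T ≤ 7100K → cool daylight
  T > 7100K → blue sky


Temperature: 2340K
2340K ≤ 3100K → warm white
Classification: warm white


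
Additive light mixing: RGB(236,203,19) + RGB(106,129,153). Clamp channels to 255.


Additive: each channel = min(255, C₁+C₂)
R: 236+106 = 342 → 255
G: 203+129 = 332 → 255
B: 19+153 = 172 → 172
= RGB(255, 255, 172)


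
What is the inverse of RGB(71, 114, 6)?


Invert: (255-R, 255-G, 255-B)
R: 255-71 = 184
G: 255-114 = 141
B: 255-6 = 249
= RGB(184, 141, 249)


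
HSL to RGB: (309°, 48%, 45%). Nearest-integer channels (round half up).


H=309°, S=0.48, L=0.45
C = (1-|2L-1|)×S = (1-|-0.10|)×0.48 = 0.432
H' = H/60 = 309/60 ≈ 5.1500; X = C×(1-|H' mod 2 - 1|) = 0.3672
m = L - C/2 = 0.45 - 0.216 = 0.234
Sector ⌊H'⌋ = 5 → (R',G',B') = (0.432, 0.0, 0.3672)
RGB = ((R'+m)×255, (G'+m)×255, (B'+m)×255) = (169.83, 59.67, 153.306)
Round half up → RGB(170, 60, 153)


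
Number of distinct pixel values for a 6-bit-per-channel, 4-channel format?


Total bits = 6 bits/channel × 4 channels = 24 bits
Distinct pixel values = 2^24
= 16,777,216 pixel values


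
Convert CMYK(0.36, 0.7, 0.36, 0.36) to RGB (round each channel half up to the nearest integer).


R = 255 × (1-C) × (1-K) = 255 × 0.64 × 0.64 = 104.448 → 104
G = 255 × (1-M) × (1-K) = 255 × 0.30 × 0.64 = 48.96 → 49
B = 255 × (1-Y) × (1-K) = 255 × 0.64 × 0.64 = 104.448 → 104
= RGB(104, 49, 104)


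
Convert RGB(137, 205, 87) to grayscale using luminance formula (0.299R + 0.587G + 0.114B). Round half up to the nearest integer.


Gray = 0.299×R + 0.587×G + 0.114×B
Gray = 0.299×137 + 0.587×205 + 0.114×87
Gray = 40.963 + 120.335 + 9.918
Gray = 171.216 → round half up → 171
Gray = 171


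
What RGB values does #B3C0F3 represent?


B3 → 179 (R)
C0 → 192 (G)
F3 → 243 (B)
= RGB(179, 192, 243)


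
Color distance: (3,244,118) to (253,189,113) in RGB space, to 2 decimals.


d = √[(R₁-R₂)² + (G₁-G₂)² + (B₁-B₂)²]
d = √[(3-253)² + (244-189)² + (118-113)²]
d = √[62500 + 3025 + 25]
d = √65550
d ≈ 256.03


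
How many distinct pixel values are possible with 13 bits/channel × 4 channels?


Total bits = 13 bits/channel × 4 channels = 52 bits
Distinct pixel values = 2^52
= 4,503,599,627,370,496 pixel values


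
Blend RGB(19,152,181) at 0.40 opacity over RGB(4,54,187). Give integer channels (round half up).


C = α×F + (1-α)×B, with 1-α = 0.60
R: 0.40×19 + 0.60×4 = 7.60 + 2.40 = 10.00 → 10
G: 0.40×152 + 0.60×54 = 60.80 + 32.40 = 93.20 → 93
B: 0.40×181 + 0.60×187 = 72.40 + 112.20 = 184.60 → 185
= RGB(10, 93, 185)


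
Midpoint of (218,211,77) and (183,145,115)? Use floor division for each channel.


Midpoint: each channel = ⌊(C₁+C₂)/2⌋
R: ⌊(218+183)/2⌋ = 200
G: ⌊(211+145)/2⌋ = 178
B: ⌊(77+115)/2⌋ = 96
= RGB(200, 178, 96)


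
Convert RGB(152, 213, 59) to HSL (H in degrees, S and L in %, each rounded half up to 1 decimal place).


Normalize: R'=152/255≈0.5961, G'=213/255≈0.8353, B'=59/255≈0.2314
Max=213/255, Min=59/255, Δ=Max-Min=154/255
L = (Max+Min)/2 = (213+59)/510 = 272/510 = 0.53333… → L = 53.3%
L > 0.5 → S = Δ/(2-Max-Min) = 154/(510-213-59) = 154/238 = 0.64705… → S = 64.7%
(the 1/255 factors cancel in S and H, so raw channel differences can be used)
Max is G' → H = 60 × ((B-R)/Δ + 2) = 60 × ((59-152)/154 + 2)
  -93/154 + 2 = -0.6038… + 2 = 1.3961…
  H = 60 × 1.3961… = 83.766…° → H = 83.8°
= HSL(83.8°, 64.7%, 53.3%)


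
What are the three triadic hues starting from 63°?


Triadic: equally spaced at 120° intervals
H1 = 63°
H2 = (63 + 120) mod 360 = 183°
H3 = (63 + 240) mod 360 = 303°
Triadic = 63°, 183°, 303°


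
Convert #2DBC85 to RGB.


2D → 45 (R)
BC → 188 (G)
85 → 133 (B)
= RGB(45, 188, 133)


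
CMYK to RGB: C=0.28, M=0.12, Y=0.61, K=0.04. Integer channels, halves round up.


R = 255 × (1-C) × (1-K) = 255 × 0.72 × 0.96 = 176.256 → 176
G = 255 × (1-M) × (1-K) = 255 × 0.88 × 0.96 = 215.424 → 215
B = 255 × (1-Y) × (1-K) = 255 × 0.39 × 0.96 = 95.472 → 95
= RGB(176, 215, 95)


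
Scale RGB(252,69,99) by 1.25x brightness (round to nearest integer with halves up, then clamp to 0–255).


Multiply each channel by 1.25, round half up, clamp to [0, 255]
R: 252×1.25 = 315 → clamp → 255
G: 69×1.25 = 86.25 → round → 86
B: 99×1.25 = 123.75 → round → 124
= RGB(255, 86, 124)


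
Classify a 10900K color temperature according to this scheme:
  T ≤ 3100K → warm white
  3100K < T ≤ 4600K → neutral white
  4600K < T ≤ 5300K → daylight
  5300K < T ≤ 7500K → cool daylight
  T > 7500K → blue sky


Temperature: 10900K
10900K > 7500K → blue sky
Classification: blue sky


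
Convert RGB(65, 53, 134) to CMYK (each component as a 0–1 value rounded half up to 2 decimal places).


R'=65/255≈0.2549, G'=53/255≈0.2078, B'=134/255≈0.5255
K = 1 - max(R',G',B') = 1 - 134/255 = 121/255 = 0.47450… → 0.47
(1-R'-K)/(1-K) simplifies to (max-R)/max with max = 134:
C = (134-65)/134 = 69/134 = 0.51492… → 0.51
M = (134-53)/134 = 81/134 = 0.60447… → 0.60
Y = (134-134)/134 = 0/134 = 0 → 0.00
= CMYK(0.51, 0.60, 0.00, 0.47)


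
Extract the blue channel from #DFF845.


Color: #DFF845
R = DF = 223
G = F8 = 248
B = 45 = 69
Blue = 69


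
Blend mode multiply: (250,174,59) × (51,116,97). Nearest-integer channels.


Multiply: C = A×B/255, rounded to nearest integer
R: 250×51/255 = 12750/255 ≈ 50.000 → 50
G: 174×116/255 = 20184/255 ≈ 79.153 → 79
B: 59×97/255 = 5723/255 ≈ 22.443 → 22
= RGB(50, 79, 22)


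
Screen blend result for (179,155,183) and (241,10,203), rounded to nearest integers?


Screen: C = 255 - (255-A)×(255-B)/255, rounded to nearest integer
R: 255 - (255-179)×(255-241)/255 = 255 - 1064/255 ≈ 255 - 4.173 = 250.827 → 251
G: 255 - (255-155)×(255-10)/255 = 255 - 24500/255 ≈ 255 - 96.078 = 158.922 → 159
B: 255 - (255-183)×(255-203)/255 = 255 - 3744/255 ≈ 255 - 14.682 = 240.318 → 240
= RGB(251, 159, 240)


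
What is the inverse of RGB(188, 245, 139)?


Invert: (255-R, 255-G, 255-B)
R: 255-188 = 67
G: 255-245 = 10
B: 255-139 = 116
= RGB(67, 10, 116)


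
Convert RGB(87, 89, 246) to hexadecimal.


R = 87 → 57 (hex)
G = 89 → 59 (hex)
B = 246 → F6 (hex)
Hex = #5759F6


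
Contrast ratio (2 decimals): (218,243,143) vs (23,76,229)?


Linearize each sRGB channel c=v/255: c/12.92 if c ≤ 0.04045 else ((c+0.055)/1.055)^2.4
L = 0.2126×R_lin + 0.7152×G_lin + 0.0722×B_lin
Color 1 (218,243,143):
  R=218: 218/255≈0.8549 > 0.04045 → ((0.8549+0.055)/1.055)^2.4 ≈ 0.70110
  G=243: 243/255≈0.9529 > 0.04045 → ((0.9529+0.055)/1.055)^2.4 ≈ 0.89627
  B=143: 143/255≈0.5608 > 0.04045 → ((0.5608+0.055)/1.055)^2.4 ≈ 0.27468
  L1 = 0.2126×0.70110 + 0.7152×0.89627 + 0.0722×0.27468 ≈ 0.80990
Color 2 (23,76,229):
  R=23: 23/255≈0.0902 > 0.04045 → ((0.0902+0.055)/1.055)^2.4 ≈ 0.00857
  G=76: 76/255≈0.2980 > 0.04045 → ((0.2980+0.055)/1.055)^2.4 ≈ 0.07227
  B=229: 229/255≈0.8980 > 0.04045 → ((0.8980+0.055)/1.055)^2.4 ≈ 0.78354
  L2 = 0.2126×0.00857 + 0.7152×0.07227 + 0.0722×0.78354 ≈ 0.11008
Lighter = 0.80990, Darker = 0.11008
Ratio = (L_lighter + 0.05) / (L_darker + 0.05)
Ratio = (0.80990 + 0.05) / (0.11008 + 0.05) = 0.85990 / 0.16008 ≈ 5.3716
Ratio ≈ 5.37:1


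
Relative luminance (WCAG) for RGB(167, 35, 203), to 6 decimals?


Linearize each channel (sRGB transfer function): c = v/255; c_lin = c/12.92 if c ≤ 0.04045, else ((c+0.055)/1.055)^2.4
  R: 167/255 ≈ 0.654902 > 0.04045 → ((0.654902+0.055)/1.055)^2.4 ≈ 0.386429
  G: 35/255 ≈ 0.137255 > 0.04045 → ((0.137255+0.055)/1.055)^2.4 ≈ 0.016807
  B: 203/255 ≈ 0.796078 > 0.04045 → ((0.796078+0.055)/1.055)^2.4 ≈ 0.597202
R_lin = 0.386429, G_lin = 0.016807, B_lin = 0.597202
L = 0.2126×R + 0.7152×G + 0.0722×B
L = 0.2126×0.386429 + 0.7152×0.016807 + 0.0722×0.597202
L ≈ 0.137294


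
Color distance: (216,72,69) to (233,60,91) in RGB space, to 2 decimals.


d = √[(R₁-R₂)² + (G₁-G₂)² + (B₁-B₂)²]
d = √[(216-233)² + (72-60)² + (69-91)²]
d = √[289 + 144 + 484]
d = √917
d ≈ 30.28


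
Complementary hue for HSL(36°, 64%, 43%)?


Complement = opposite side of color wheel = hue + 180°
H' = (36 + 180) mod 360 = 216°
S and L unchanged.
= HSL(216°, 64%, 43%)


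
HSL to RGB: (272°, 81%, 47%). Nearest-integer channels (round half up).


H=272°, S=0.81, L=0.47
C = (1-|2L-1|)×S = (1-|-0.06|)×0.81 = 0.7614
H' = H/60 = 272/60 ≈ 4.5333; X = C×(1-|H' mod 2 - 1|) = 0.40608
m = L - C/2 = 0.47 - 0.3807 = 0.0893
Sector ⌊H'⌋ = 4 → (R',G',B') = (0.40608, 0.0, 0.7614)
RGB = ((R'+m)×255, (G'+m)×255, (B'+m)×255) = (126.3219, 22.7715, 216.9285)
Round half up → RGB(126, 23, 217)


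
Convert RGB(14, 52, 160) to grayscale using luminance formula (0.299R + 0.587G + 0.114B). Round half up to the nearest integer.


Gray = 0.299×R + 0.587×G + 0.114×B
Gray = 0.299×14 + 0.587×52 + 0.114×160
Gray = 4.186 + 30.524 + 18.240
Gray = 52.950 → round half up → 53
Gray = 53


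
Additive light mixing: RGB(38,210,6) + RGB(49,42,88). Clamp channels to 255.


Additive: each channel = min(255, C₁+C₂)
R: 38+49 = 87 → 87
G: 210+42 = 252 → 252
B: 6+88 = 94 → 94
= RGB(87, 252, 94)


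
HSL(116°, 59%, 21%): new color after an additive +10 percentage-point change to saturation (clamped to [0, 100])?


Original S = 59%
Adjustment = +10 percentage points
New S = 59 + (10) = 69
Clamp to [0, 100] → 69
= HSL(116°, 69%, 21%)


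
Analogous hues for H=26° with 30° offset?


Base hue: 26°
Left analog: (26 - 30) mod 360 = 356°
Right analog: (26 + 30) mod 360 = 56°
Analogous hues = 356° and 56°


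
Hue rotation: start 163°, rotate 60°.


New hue = (H + rotation) mod 360
New hue = (163 + 60) mod 360
= 223 mod 360
= 223°


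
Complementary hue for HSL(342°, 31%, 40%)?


Complement = opposite side of color wheel = hue + 180°
H' = (342 + 180) mod 360 = 162°
S and L unchanged.
= HSL(162°, 31%, 40%)


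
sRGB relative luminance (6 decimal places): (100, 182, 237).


Linearize each channel (sRGB transfer function): c = v/255; c_lin = c/12.92 if c ≤ 0.04045, else ((c+0.055)/1.055)^2.4
  R: 100/255 ≈ 0.392157 > 0.04045 → ((0.392157+0.055)/1.055)^2.4 ≈ 0.127438
  G: 182/255 ≈ 0.713725 > 0.04045 → ((0.713725+0.055)/1.055)^2.4 ≈ 0.467784
  B: 237/255 ≈ 0.929412 > 0.04045 → ((0.929412+0.055)/1.055)^2.4 ≈ 0.846873
R_lin = 0.127438, G_lin = 0.467784, B_lin = 0.846873
L = 0.2126×R + 0.7152×G + 0.0722×B
L = 0.2126×0.127438 + 0.7152×0.467784 + 0.0722×0.846873
L ≈ 0.422796


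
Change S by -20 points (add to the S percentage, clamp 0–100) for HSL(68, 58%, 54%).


Original S = 58%
Adjustment = -20 percentage points
New S = 58 + (-20) = 38
Clamp to [0, 100] → 38
= HSL(68°, 38%, 54%)


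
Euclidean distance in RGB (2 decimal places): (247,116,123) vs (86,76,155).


d = √[(R₁-R₂)² + (G₁-G₂)² + (B₁-B₂)²]
d = √[(247-86)² + (116-76)² + (123-155)²]
d = √[25921 + 1600 + 1024]
d = √28545
d ≈ 168.95


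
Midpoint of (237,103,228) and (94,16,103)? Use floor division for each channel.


Midpoint: each channel = ⌊(C₁+C₂)/2⌋
R: ⌊(237+94)/2⌋ = 165
G: ⌊(103+16)/2⌋ = 59
B: ⌊(228+103)/2⌋ = 165
= RGB(165, 59, 165)


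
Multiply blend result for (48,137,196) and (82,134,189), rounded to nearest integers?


Multiply: C = A×B/255, rounded to nearest integer
R: 48×82/255 = 3936/255 ≈ 15.435 → 15
G: 137×134/255 = 18358/255 ≈ 71.992 → 72
B: 196×189/255 = 37044/255 ≈ 145.271 → 145
= RGB(15, 72, 145)


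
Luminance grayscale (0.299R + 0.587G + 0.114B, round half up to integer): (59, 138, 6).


Gray = 0.299×R + 0.587×G + 0.114×B
Gray = 0.299×59 + 0.587×138 + 0.114×6
Gray = 17.641 + 81.006 + 0.684
Gray = 99.331 → round half up → 99
Gray = 99


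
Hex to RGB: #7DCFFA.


7D → 125 (R)
CF → 207 (G)
FA → 250 (B)
= RGB(125, 207, 250)


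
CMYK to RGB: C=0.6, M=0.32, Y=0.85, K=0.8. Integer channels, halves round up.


R = 255 × (1-C) × (1-K) = 255 × 0.40 × 0.20 = 20.4 → 20
G = 255 × (1-M) × (1-K) = 255 × 0.68 × 0.20 = 34.68 → 35
B = 255 × (1-Y) × (1-K) = 255 × 0.15 × 0.20 = 7.65 → 8
= RGB(20, 35, 8)


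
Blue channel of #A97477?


Color: #A97477
R = A9 = 169
G = 74 = 116
B = 77 = 119
Blue = 119


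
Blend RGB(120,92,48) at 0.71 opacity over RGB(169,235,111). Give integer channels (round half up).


C = α×F + (1-α)×B, with 1-α = 0.29
R: 0.71×120 + 0.29×169 = 85.20 + 49.01 = 134.21 → 134
G: 0.71×92 + 0.29×235 = 65.32 + 68.15 = 133.47 → 133
B: 0.71×48 + 0.29×111 = 34.08 + 32.19 = 66.27 → 66
= RGB(134, 133, 66)


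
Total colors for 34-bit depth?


Colors = 2^bits = 2^34
= 17,179,869,184 colors


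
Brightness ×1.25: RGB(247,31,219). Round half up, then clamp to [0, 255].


Multiply each channel by 1.25, round half up, clamp to [0, 255]
R: 247×1.25 = 308.75 → round → 309 → clamp → 255
G: 31×1.25 = 38.75 → round → 39
B: 219×1.25 = 273.75 → round → 274 → clamp → 255
= RGB(255, 39, 255)


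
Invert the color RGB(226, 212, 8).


Invert: (255-R, 255-G, 255-B)
R: 255-226 = 29
G: 255-212 = 43
B: 255-8 = 247
= RGB(29, 43, 247)
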